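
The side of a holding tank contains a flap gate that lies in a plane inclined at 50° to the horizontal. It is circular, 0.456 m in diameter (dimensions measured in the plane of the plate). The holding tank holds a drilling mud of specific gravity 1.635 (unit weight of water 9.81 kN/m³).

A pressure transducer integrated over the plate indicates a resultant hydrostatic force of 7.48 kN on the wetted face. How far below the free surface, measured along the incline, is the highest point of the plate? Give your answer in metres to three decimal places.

γ = 1.635 × 9.81 = 16.03935 kN/m³.
A = π(0.228)² = 0.163313 m².
From F = γ·h_c·A, the centroid depth is h_c = 7.48/(16.03935 × 0.163313) = 2.85558 m.
Let θ = 50° be the plate's angle to the horizontal; measure y along the incline from where the plane meets the free surface. Vertical depth h = y·sinθ with sinθ = 0.766044.
Along the incline, y_c = h_c/sinθ = 2.85558/0.766044 = 3.7277 m.
The centroid is at the centre, 0.228 m below the top of the plate, so the highest point sits at y_top = 3.7277 − 0.228 = 3.4997 m along the incline.

y_top ≈ 3.500 m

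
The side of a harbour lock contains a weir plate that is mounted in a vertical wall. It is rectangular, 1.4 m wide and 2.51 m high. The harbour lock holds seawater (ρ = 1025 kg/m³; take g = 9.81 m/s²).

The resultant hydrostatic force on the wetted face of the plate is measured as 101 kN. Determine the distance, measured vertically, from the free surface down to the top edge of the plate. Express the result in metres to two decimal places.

γ = ρg = 1025 × 9.81 / 1000 = 10.05525 kN/m³.
A = 1.4 × 2.51 = 3.514 m².
From F = γ·h_c·A, the centroid depth is h_c = 101/(10.05525 × 3.514) = 2.85842 m.
The centroid lies 2.51/2 = 1.255 m below the top edge, so the top edge sits at h_top = 2.85842 − 1.255 = 1.60342 m below the surface.

d_top ≈ 1.60 m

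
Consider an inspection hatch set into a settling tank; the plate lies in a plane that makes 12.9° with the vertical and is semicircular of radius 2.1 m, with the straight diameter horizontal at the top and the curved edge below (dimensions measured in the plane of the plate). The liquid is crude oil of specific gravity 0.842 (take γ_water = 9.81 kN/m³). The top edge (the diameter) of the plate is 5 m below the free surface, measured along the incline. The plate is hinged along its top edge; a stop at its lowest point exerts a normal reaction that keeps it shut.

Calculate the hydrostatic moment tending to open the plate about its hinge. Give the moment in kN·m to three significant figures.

γ = 0.842 × 9.81 = 8.26002 kN/m³.
The plate makes 12.9° with the vertical, i.e. θ = 90° − 12.9° = 77.1° to the horizontal. Measuring y along the incline from the free-surface line, vertical depth h = y·sinθ with sinθ = 0.974761.
The centroid of a semicircle lies 4r/(3π) = 0.891268 m from the diameter, here below the top edge, so y_c = 5 + 0.891268 = 5.89127 m and h_c = 5.89127 × 0.974761 = 5.74258 m.
A = πr²/2 = π × 2.1²/2 = 6.92721 m².
Resultant F = γ·h_c·A = 8.26002 × 5.74258 × 6.92721 = 328.584 kN.
I_c = (π/8 − 8/(9π))·r⁴ = 0.109757 × 2.1⁴ = 2.13457 m⁴.
Centre of pressure: y_p = y_c + I_c/(y_c·A) = 5.89127 + 2.13457/(5.89127 × 6.92721) = 5.89127 + 0.052305 = 5.94357 m along the plane.
The resultant acts 0.891268 + 0.052305 = 0.943573 m (along the plate) below the hinge at the top edge, so the moment about the hinge is M = F × 0.943573 = 328.584 × 0.943573 = 310.043 kN·m.

M ≈ 310 kN·m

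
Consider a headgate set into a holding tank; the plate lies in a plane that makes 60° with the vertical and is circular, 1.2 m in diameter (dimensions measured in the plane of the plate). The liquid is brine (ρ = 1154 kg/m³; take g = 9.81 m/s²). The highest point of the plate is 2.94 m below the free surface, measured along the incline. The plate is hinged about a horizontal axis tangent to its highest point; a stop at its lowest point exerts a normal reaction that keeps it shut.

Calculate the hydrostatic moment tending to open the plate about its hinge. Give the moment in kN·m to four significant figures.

M ≈ 14.17 kN·m

γ = ρg = 1154 × 9.81 / 1000 = 11.32074 kN/m³.
The plate makes 60° with the vertical, i.e. θ = 90° − 60° = 30° to the horizontal. Measuring y along the incline from the free-surface line, vertical depth h = y·sinθ with sinθ = 0.500000.
The centroid is at the centre, 0.6 m below the top of the plate, so y_c = 2.94 + 0.6 = 3.54 m and h_c = 3.54 × 0.500000 = 1.77 m.
A = π(0.6)² = 1.13097 m².
Resultant F = γ·h_c·A = 11.32074 × 1.77 × 1.13097 = 22.662 kN.
I_c = πr⁴/4 = π × 0.6⁴/4 = 0.101788 m⁴.
Centre of pressure: y_p = y_c + I_c/(y_c·A) = 3.54 + 0.101788/(3.54 × 1.13097) = 3.54 + 0.0254239 = 3.56542 m along the plane.
The resultant acts 0.6 + 0.0254239 = 0.625424 m (along the plate) below the hinge at the top edge, so the moment about the hinge is M = F × 0.625424 = 22.662 × 0.625424 = 14.1734 kN·m.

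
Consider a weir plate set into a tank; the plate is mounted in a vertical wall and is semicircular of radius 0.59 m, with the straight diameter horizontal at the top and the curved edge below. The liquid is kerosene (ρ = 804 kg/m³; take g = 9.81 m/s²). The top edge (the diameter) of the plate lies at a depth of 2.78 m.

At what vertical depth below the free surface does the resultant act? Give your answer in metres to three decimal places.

γ = ρg = 804 × 9.81 / 1000 = 7.88724 kN/m³.
The centroid of a semicircle lies 4r/(3π) = 0.250404 m from the diameter, here below the top edge, so the centroid depth is h_c = 2.78 + 0.250404 = 3.0304 m.
A = πr²/2 = π × 0.59²/2 = 0.546794 m².
Resultant F = γ·h_c·A = 7.88724 × 3.0304 × 0.546794 = 13.0692 kN.
I_c = (π/8 − 8/(9π))·r⁴ = 0.109757 × 0.59⁴ = 0.0132997 m⁴.
Centre of pressure: y_p = y_c + I_c/(y_c·A) = 3.0304 + 0.0132997/(3.0304 × 0.546794) = 3.0304 + 0.00802635 = 3.03843 m along the plane.

h_p = 3.038 m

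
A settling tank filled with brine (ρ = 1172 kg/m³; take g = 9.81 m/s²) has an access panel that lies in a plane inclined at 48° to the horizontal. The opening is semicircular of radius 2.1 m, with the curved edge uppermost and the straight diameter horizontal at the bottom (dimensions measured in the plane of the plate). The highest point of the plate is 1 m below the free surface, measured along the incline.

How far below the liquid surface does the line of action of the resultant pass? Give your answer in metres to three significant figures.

h_p = 1.75 m

γ = ρg = 1172 × 9.81 / 1000 = 11.49732 kN/m³.
Let θ = 48° be the plate's angle to the horizontal; measure y along the incline from where the plane meets the free surface. Vertical depth h = y·sinθ with sinθ = 0.743145.
The centroid lies 4r/(3π) = 0.891268 m above the diameter, so r − 4r/(3π) = 2.1 − 0.891268 = 1.20873 m below the topmost point, so y_c = 1 + 1.20873 = 2.20873 m and h_c = 2.20873 × 0.743145 = 1.64141 m.
A = πr²/2 = π × 2.1²/2 = 6.92721 m².
Resultant F = γ·h_c·A = 11.49732 × 1.64141 × 6.92721 = 130.729 kN.
I_c = (π/8 − 8/(9π))·r⁴ = 0.109757 × 2.1⁴ = 2.13457 m⁴.
Centre of pressure: y_p = y_c + I_c/(y_c·A) = 2.20873 + 2.13457/(2.20873 × 6.92721) = 2.20873 + 0.139511 = 2.34824 m along the plane.
Vertically, h_p = y_p·sinθ = 2.34824 × 0.743145 = 1.74508 m.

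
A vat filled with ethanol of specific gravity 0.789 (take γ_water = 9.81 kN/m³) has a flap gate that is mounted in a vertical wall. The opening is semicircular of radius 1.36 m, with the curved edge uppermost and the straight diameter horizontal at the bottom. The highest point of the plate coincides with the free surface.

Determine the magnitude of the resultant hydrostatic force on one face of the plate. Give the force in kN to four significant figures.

F ≈ 17.60 kN

γ = 0.789 × 9.81 = 7.74009 kN/m³.
The centroid lies 4r/(3π) = 0.577202 m above the diameter, so r − 4r/(3π) = 1.36 − 0.577202 = 0.782798 m below the topmost point, so the centroid depth is h_c = 0.782798 m.
A = πr²/2 = π × 1.36²/2 = 2.90534 m².
Resultant F = γ·h_c·A = 7.74009 × 0.782798 × 2.90534 = 17.6032 kN.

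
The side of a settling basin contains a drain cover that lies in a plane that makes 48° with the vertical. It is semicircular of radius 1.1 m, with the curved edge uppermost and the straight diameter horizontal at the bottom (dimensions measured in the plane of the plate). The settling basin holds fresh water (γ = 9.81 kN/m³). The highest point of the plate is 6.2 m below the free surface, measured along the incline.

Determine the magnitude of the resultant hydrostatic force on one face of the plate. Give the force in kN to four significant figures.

F ≈ 85.25 kN

γ = 9.81 kN/m³.
The plate makes 48° with the vertical, i.e. θ = 90° − 48° = 42° to the horizontal. Measuring y along the incline from the free-surface line, vertical depth h = y·sinθ with sinθ = 0.669131.
The centroid lies 4r/(3π) = 0.466854 m above the diameter, so r − 4r/(3π) = 1.1 − 0.466854 = 0.633146 m below the topmost point, so y_c = 6.2 + 0.633146 = 6.83315 m and h_c = 6.83315 × 0.669131 = 4.57227 m.
A = πr²/2 = π × 1.1²/2 = 1.90066 m².
Resultant F = γ·h_c·A = 9.81 × 4.57227 × 1.90066 = 85.2521 kN.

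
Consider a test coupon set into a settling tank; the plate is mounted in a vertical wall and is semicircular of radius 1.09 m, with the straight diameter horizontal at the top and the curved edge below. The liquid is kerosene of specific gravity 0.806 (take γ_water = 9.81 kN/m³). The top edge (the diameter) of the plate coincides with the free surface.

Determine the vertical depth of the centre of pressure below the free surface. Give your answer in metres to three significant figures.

h_p = 0.642 m

γ = 0.806 × 9.81 = 7.90686 kN/m³.
The centroid of a semicircle lies 4r/(3π) = 0.46261 m from the diameter, here below the top edge, so the centroid depth is h_c = 0.46261 m.
A = πr²/2 = π × 1.09²/2 = 1.86626 m².
Resultant F = γ·h_c·A = 7.90686 × 0.46261 × 1.86626 = 6.82639 kN.
I_c = (π/8 − 8/(9π))·r⁴ = 0.109757 × 1.09⁴ = 0.154931 m⁴.
Centre of pressure: y_p = y_c + I_c/(y_c·A) = 0.46261 + 0.154931/(0.46261 × 1.86626) = 0.46261 + 0.179453 = 0.642063 m along the plane.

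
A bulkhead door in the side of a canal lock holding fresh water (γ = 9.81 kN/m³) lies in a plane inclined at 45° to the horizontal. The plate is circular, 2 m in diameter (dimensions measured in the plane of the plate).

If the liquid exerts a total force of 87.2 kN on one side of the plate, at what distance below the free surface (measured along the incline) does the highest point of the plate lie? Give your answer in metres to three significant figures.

γ = 9.81 kN/m³.
A = π(1)² = 3.14159 m².
From F = γ·h_c·A, the centroid depth is h_c = 87.2/(9.81 × 3.14159) = 2.82942 m.
Let θ = 45° be the plate's angle to the horizontal; measure y along the incline from where the plane meets the free surface. Vertical depth h = y·sinθ with sinθ = 0.707107.
Along the incline, y_c = h_c/sinθ = 2.82942/0.707107 = 4.0014 m.
The centroid is at the centre, 1 m below the top of the plate, so the highest point sits at y_top = 4.0014 − 1 = 3.0014 m along the incline.

y_top ≈ 3.00 m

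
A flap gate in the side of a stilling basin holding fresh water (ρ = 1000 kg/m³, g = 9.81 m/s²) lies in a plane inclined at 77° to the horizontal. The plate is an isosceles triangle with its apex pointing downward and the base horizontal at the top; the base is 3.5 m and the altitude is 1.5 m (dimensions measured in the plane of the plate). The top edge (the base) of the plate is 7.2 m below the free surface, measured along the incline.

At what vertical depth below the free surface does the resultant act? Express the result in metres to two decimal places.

h_p = 7.52 m

γ = ρg = 1000 × 9.81 = 9810 N/m³ = 9.81 kN/m³.
Let θ = 77° be the plate's angle to the horizontal; measure y along the incline from where the plane meets the free surface. Vertical depth h = y·sinθ with sinθ = 0.974370.
With the apex down, the centroid sits h/3 = 1.5/3 = 0.5 m below the base (the top edge), so y_c = 7.2 + 0.5 = 7.7 m and h_c = 7.7 × 0.974370 = 7.50265 m.
A = ½ × 3.5 × 1.5 = 2.625 m².
Resultant F = γ·h_c·A = 9.81 × 7.50265 × 2.625 = 193.203 kN.
I_c = b·h³/36 = 3.5 × 1.5³/36 = 0.328125 m⁴.
Centre of pressure: y_p = y_c + I_c/(y_c·A) = 7.7 + 0.328125/(7.7 × 2.625) = 7.7 + 0.0162338 = 7.71623 m along the plane.
Vertically, h_p = y_p·sinθ = 7.71623 × 0.974370 = 7.51846 m.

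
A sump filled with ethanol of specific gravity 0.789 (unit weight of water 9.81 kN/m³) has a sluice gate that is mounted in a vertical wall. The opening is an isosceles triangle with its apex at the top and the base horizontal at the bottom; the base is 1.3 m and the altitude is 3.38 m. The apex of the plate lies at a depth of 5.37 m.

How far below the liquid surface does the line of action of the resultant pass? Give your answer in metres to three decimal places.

h_p = 7.707 m

γ = 0.789 × 9.81 = 7.74009 kN/m³.
With the apex up, the centroid sits 2h/3 = 2 × 3.38/3 = 2.25333 m below the apex, so the centroid depth is h_c = 5.37 + 2.25333 = 7.62333 m.
A = ½ × 1.3 × 3.38 = 2.197 m².
Resultant F = γ·h_c·A = 7.74009 × 7.62333 × 2.197 = 129.635 kN.
I_c = b·h³/36 = 1.3 × 3.38³/36 = 1.39441 m⁴.
Centre of pressure: y_p = y_c + I_c/(y_c·A) = 7.62333 + 1.39441/(7.62333 × 2.197) = 7.62333 + 0.083256 = 7.70659 m along the plane.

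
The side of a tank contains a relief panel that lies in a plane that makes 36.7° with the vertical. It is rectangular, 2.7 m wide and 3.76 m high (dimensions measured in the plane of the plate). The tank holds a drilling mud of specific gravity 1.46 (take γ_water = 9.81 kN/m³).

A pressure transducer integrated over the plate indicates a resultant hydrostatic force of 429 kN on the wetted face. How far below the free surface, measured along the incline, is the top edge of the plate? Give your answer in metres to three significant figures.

γ = 1.46 × 9.81 = 14.3226 kN/m³.
A = 2.7 × 3.76 = 10.152 m².
From F = γ·h_c·A, the centroid depth is h_c = 429/(14.3226 × 10.152) = 2.95042 m.
The plate makes 36.7° with the vertical, i.e. θ = 90° − 36.7° = 53.3° to the horizontal. Measuring y along the incline from the free-surface line, vertical depth h = y·sinθ with sinθ = 0.801776.
Along the incline, y_c = h_c/sinθ = 2.95042/0.801776 = 3.67986 m.
The centroid lies 3.76/2 = 1.88 m below the top edge, so the top edge sits at y_top = 3.67986 − 1.88 = 1.79986 m along the incline.

y_top ≈ 1.80 m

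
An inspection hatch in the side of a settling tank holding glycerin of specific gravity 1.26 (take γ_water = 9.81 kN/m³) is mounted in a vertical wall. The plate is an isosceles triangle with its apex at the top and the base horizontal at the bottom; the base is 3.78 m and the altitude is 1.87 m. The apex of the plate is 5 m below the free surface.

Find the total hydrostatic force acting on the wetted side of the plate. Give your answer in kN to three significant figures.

γ = 1.26 × 9.81 = 12.3606 kN/m³.
With the apex up, the centroid sits 2h/3 = 2 × 1.87/3 = 1.24667 m below the apex, so the centroid depth is h_c = 5 + 1.24667 = 6.24667 m.
A = ½ × 3.78 × 1.87 = 3.5343 m².
Resultant F = γ·h_c·A = 12.3606 × 6.24667 × 3.5343 = 272.892 kN.

F ≈ 273 kN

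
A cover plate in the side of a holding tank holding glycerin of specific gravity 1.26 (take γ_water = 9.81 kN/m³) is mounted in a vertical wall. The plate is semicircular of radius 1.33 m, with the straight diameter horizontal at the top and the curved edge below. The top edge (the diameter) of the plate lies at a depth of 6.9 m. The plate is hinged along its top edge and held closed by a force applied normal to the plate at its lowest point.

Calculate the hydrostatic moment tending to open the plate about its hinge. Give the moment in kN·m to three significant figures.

M ≈ 149 kN·m

γ = 1.26 × 9.81 = 12.3606 kN/m³.
The centroid of a semicircle lies 4r/(3π) = 0.56447 m from the diameter, here below the top edge, so the centroid depth is h_c = 6.9 + 0.56447 = 7.46447 m.
A = πr²/2 = π × 1.33²/2 = 2.77858 m².
Resultant F = γ·h_c·A = 12.3606 × 7.46447 × 2.77858 = 256.367 kN.
I_c = (π/8 − 8/(9π))·r⁴ = 0.109757 × 1.33⁴ = 0.34343 m⁴.
Centre of pressure: y_p = y_c + I_c/(y_c·A) = 7.46447 + 0.34343/(7.46447 × 2.77858) = 7.46447 + 0.0165583 = 7.48103 m along the plane.
The resultant acts 0.56447 + 0.0165583 = 0.581028 m (along the plate) below the hinge at the top edge, so the moment about the hinge is M = F × 0.581028 = 256.367 × 0.581028 = 148.956 kN·m.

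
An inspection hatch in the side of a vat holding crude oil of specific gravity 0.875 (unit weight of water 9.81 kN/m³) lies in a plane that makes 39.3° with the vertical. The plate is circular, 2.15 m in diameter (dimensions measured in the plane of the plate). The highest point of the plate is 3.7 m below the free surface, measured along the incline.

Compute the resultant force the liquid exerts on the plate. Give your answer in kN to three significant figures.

γ = 0.875 × 9.81 = 8.58375 kN/m³.
The plate makes 39.3° with the vertical, i.e. θ = 90° − 39.3° = 50.7° to the horizontal. Measuring y along the incline from the free-surface line, vertical depth h = y·sinθ with sinθ = 0.773840.
The centroid is at the centre, 1.075 m below the top of the plate, so y_c = 3.7 + 1.075 = 4.775 m and h_c = 4.775 × 0.773840 = 3.69509 m.
A = π(1.075)² = 3.6305 m².
Resultant F = γ·h_c·A = 8.58375 × 3.69509 × 3.6305 = 115.151 kN.

F ≈ 115 kN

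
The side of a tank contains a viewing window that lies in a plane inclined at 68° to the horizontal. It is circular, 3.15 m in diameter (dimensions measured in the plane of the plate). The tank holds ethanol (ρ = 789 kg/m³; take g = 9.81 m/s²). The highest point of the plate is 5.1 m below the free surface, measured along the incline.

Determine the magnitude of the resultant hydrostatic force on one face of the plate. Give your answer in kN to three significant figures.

F ≈ 373 kN

γ = ρg = 789 × 9.81 / 1000 = 7.74009 kN/m³.
Let θ = 68° be the plate's angle to the horizontal; measure y along the incline from where the plane meets the free surface. Vertical depth h = y·sinθ with sinθ = 0.927184.
The centroid is at the centre, 1.575 m below the top of the plate, so y_c = 5.1 + 1.575 = 6.675 m and h_c = 6.675 × 0.927184 = 6.18895 m.
A = π(1.575)² = 7.79311 m².
Resultant F = γ·h_c·A = 7.74009 × 6.18895 × 7.79311 = 373.314 kN.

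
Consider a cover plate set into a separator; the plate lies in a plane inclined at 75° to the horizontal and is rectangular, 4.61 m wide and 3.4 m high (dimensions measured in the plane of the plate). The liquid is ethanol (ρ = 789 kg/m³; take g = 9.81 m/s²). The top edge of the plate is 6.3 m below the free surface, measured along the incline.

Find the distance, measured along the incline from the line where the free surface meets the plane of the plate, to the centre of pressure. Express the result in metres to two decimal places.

γ = ρg = 789 × 9.81 / 1000 = 7.74009 kN/m³.
Let θ = 75° be the plate's angle to the horizontal; measure y along the incline from where the plane meets the free surface. Vertical depth h = y·sinθ with sinθ = 0.965926.
The centroid lies 3.4/2 = 1.7 m below the top edge, so y_c = 6.3 + 1.7 = 8 m and h_c = 8 × 0.965926 = 7.72741 m.
A = 4.61 × 3.4 = 15.674 m².
Resultant F = γ·h_c·A = 7.74009 × 7.72741 × 15.674 = 937.475 kN.
I_c = b·h³/12 = 4.61 × 3.4³/12 = 15.0993 m⁴.
Centre of pressure: y_p = y_c + I_c/(y_c·A) = 8 + 15.0993/(8 × 15.674) = 8 + 0.120417 = 8.12042 m along the plane.

y_p = 8.12 m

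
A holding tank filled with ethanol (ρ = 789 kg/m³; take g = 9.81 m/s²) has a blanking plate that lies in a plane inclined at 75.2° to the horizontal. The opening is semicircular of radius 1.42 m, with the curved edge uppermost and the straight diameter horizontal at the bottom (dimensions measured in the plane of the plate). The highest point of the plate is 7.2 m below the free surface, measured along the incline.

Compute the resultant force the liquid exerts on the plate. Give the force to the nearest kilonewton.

γ = ρg = 789 × 9.81 / 1000 = 7.74009 kN/m³.
Let θ = 75.2° be the plate's angle to the horizontal; measure y along the incline from where the plane meets the free surface. Vertical depth h = y·sinθ with sinθ = 0.966823.
The centroid lies 4r/(3π) = 0.602667 m above the diameter, so r − 4r/(3π) = 1.42 − 0.602667 = 0.817333 m below the topmost point, so y_c = 7.2 + 0.817333 = 8.01733 m and h_c = 8.01733 × 0.966823 = 7.75134 m.
A = πr²/2 = π × 1.42²/2 = 3.16735 m².
Resultant F = γ·h_c·A = 7.74009 × 7.75134 × 3.16735 = 190.029 kN.

F ≈ 190 kN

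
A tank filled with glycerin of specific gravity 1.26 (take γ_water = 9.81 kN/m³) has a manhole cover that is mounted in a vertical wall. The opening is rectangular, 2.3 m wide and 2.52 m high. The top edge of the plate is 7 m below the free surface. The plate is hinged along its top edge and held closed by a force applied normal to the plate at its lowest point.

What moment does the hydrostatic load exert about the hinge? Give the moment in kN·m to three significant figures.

γ = 1.26 × 9.81 = 12.3606 kN/m³.
The centroid lies 2.52/2 = 1.26 m below the top edge, so the centroid depth is h_c = 7 + 1.26 = 8.26 m.
A = 2.3 × 2.52 = 5.796 m².
Resultant F = γ·h_c·A = 12.3606 × 8.26 × 5.796 = 591.763 kN.
I_c = b·h³/12 = 2.3 × 2.52³/12 = 3.06724 m⁴.
Centre of pressure: y_p = y_c + I_c/(y_c·A) = 8.26 + 3.06724/(8.26 × 5.796) = 8.26 + 0.0640677 = 8.32407 m along the plane.
The resultant acts 1.26 + 0.0640677 = 1.32407 m (along the plate) below the hinge at the top edge, so the moment about the hinge is M = F × 1.32407 = 591.763 × 1.32407 = 783.536 kN·m.

M ≈ 784 kN·m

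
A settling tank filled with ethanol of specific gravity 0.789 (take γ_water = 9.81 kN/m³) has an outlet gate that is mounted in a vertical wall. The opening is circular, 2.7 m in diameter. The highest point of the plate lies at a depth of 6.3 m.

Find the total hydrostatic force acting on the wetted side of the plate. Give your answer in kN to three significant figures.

γ = 0.789 × 9.81 = 7.74009 kN/m³.
The centroid is at the centre, 1.35 m below the top of the plate, so the centroid depth is h_c = 6.3 + 1.35 = 7.65 m.
A = π(1.35)² = 5.72555 m².
Resultant F = γ·h_c·A = 7.74009 × 7.65 × 5.72555 = 339.019 kN.

F ≈ 339 kN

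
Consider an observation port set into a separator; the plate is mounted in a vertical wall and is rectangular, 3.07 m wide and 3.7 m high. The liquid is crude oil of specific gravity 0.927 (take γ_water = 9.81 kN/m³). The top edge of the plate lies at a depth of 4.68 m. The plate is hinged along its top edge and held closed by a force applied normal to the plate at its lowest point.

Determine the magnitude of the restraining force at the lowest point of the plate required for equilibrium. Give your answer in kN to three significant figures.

P ≈ 369 kN

γ = 0.927 × 9.81 = 9.09387 kN/m³.
The centroid lies 3.7/2 = 1.85 m below the top edge, so the centroid depth is h_c = 4.68 + 1.85 = 6.53 m.
A = 3.07 × 3.7 = 11.359 m².
Resultant F = γ·h_c·A = 9.09387 × 6.53 × 11.359 = 674.531 kN.
I_c = b·h³/12 = 3.07 × 3.7³/12 = 12.9587 m⁴.
Centre of pressure: y_p = y_c + I_c/(y_c·A) = 6.53 + 12.9587/(6.53 × 11.359) = 6.53 + 0.174706 = 6.70471 m along the plane.
The resultant acts 1.85 + 0.174706 = 2.02471 m (along the plate) below the hinge at the top edge, so the moment about the hinge is M = F × 2.02471 = 674.531 × 2.02471 = 1365.73 kN·m.
A normal force at the bottom, 3.7 m from the hinge, must supply this moment: P = 1365.73/3.7 = 369.116 kN.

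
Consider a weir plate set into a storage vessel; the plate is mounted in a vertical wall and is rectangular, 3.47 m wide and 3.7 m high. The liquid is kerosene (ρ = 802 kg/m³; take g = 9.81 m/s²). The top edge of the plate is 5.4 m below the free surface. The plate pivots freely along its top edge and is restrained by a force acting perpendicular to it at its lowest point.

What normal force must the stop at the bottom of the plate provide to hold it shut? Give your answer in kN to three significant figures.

γ = ρg = 802 × 9.81 / 1000 = 7.86762 kN/m³.
The centroid lies 3.7/2 = 1.85 m below the top edge, so the centroid depth is h_c = 5.4 + 1.85 = 7.25 m.
A = 3.47 × 3.7 = 12.839 m².
Resultant F = γ·h_c·A = 7.86762 × 7.25 × 12.839 = 732.34 kN.
I_c = b·h³/12 = 3.47 × 3.7³/12 = 14.6472 m⁴.
Centre of pressure: y_p = y_c + I_c/(y_c·A) = 7.25 + 14.6472/(7.25 × 12.839) = 7.25 + 0.157357 = 7.40736 m along the plane.
The resultant acts 1.85 + 0.157357 = 2.00736 m (along the plate) below the hinge at the top edge, so the moment about the hinge is M = F × 2.00736 = 732.34 × 2.00736 = 1470.07 kN·m.
A normal force at the bottom, 3.7 m from the hinge, must supply this moment: P = 1470.07/3.7 = 397.316 kN.

P ≈ 397 kN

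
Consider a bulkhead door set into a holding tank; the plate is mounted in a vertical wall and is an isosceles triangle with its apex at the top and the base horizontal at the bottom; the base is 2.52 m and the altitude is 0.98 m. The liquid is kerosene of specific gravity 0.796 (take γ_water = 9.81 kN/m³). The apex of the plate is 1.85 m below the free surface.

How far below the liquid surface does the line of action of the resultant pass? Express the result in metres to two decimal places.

h_p = 2.52 m

γ = 0.796 × 9.81 = 7.80876 kN/m³.
With the apex up, the centroid sits 2h/3 = 2 × 0.98/3 = 0.653333 m below the apex, so the centroid depth is h_c = 1.85 + 0.653333 = 2.50333 m.
A = ½ × 2.52 × 0.98 = 1.2348 m².
Resultant F = γ·h_c·A = 7.80876 × 2.50333 × 1.2348 = 24.1378 kN.
I_c = b·h³/36 = 2.52 × 0.98³/36 = 0.0658834 m⁴.
Centre of pressure: y_p = y_c + I_c/(y_c·A) = 2.50333 + 0.0658834/(2.50333 × 1.2348) = 2.50333 + 0.0213138 = 2.52464 m along the plane.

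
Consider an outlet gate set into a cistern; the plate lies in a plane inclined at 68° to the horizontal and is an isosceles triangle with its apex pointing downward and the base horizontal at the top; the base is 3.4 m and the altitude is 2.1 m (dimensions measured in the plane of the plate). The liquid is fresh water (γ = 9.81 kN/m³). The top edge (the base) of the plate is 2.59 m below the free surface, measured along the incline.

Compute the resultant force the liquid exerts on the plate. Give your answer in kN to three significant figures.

γ = 9.81 kN/m³.
Let θ = 68° be the plate's angle to the horizontal; measure y along the incline from where the plane meets the free surface. Vertical depth h = y·sinθ with sinθ = 0.927184.
With the apex down, the centroid sits h/3 = 2.1/3 = 0.7 m below the base (the top edge), so y_c = 2.59 + 0.7 = 3.29 m and h_c = 3.29 × 0.927184 = 3.05044 m.
A = ½ × 3.4 × 2.1 = 3.57 m².
Resultant F = γ·h_c·A = 9.81 × 3.05044 × 3.57 = 106.832 kN.

F ≈ 107 kN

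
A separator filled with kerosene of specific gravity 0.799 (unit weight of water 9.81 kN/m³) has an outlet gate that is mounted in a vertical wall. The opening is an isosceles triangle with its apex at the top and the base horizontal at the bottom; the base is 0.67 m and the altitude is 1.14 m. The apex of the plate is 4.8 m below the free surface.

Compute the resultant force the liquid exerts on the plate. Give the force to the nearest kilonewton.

F ≈ 17 kN

γ = 0.799 × 9.81 = 7.83819 kN/m³.
With the apex up, the centroid sits 2h/3 = 2 × 1.14/3 = 0.76 m below the apex, so the centroid depth is h_c = 4.8 + 0.76 = 5.56 m.
A = ½ × 0.67 × 1.14 = 0.3819 m².
Resultant F = γ·h_c·A = 7.83819 × 5.56 × 0.3819 = 16.6433 kN.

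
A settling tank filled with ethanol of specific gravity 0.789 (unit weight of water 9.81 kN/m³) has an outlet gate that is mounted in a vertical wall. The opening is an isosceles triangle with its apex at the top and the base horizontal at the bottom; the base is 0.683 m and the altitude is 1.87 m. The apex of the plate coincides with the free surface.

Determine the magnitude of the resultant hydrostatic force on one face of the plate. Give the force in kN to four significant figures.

F ≈ 6.162 kN

γ = 0.789 × 9.81 = 7.74009 kN/m³.
With the apex up, the centroid sits 2h/3 = 2 × 1.87/3 = 1.24667 m below the apex, so the centroid depth is h_c = 1.24667 m.
A = ½ × 0.683 × 1.87 = 0.638605 m².
Resultant F = γ·h_c·A = 7.74009 × 1.24667 × 0.638605 = 6.16212 kN.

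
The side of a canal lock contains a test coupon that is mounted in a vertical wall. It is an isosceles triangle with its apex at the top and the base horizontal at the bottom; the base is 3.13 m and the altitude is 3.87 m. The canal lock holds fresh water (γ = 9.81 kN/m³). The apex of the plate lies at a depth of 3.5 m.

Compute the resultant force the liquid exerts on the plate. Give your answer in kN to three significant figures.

F ≈ 361 kN

γ = 9.81 kN/m³.
With the apex up, the centroid sits 2h/3 = 2 × 3.87/3 = 2.58 m below the apex, so the centroid depth is h_c = 3.5 + 2.58 = 6.08 m.
A = ½ × 3.13 × 3.87 = 6.05655 m².
Resultant F = γ·h_c·A = 9.81 × 6.08 × 6.05655 = 361.242 kN.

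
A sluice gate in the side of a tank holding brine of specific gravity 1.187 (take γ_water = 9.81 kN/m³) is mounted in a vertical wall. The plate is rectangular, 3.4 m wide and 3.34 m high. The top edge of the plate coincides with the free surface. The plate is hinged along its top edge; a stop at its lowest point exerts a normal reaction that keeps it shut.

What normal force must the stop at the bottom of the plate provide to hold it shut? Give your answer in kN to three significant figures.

P ≈ 147 kN

γ = 1.187 × 9.81 = 11.64447 kN/m³.
The centroid lies 3.34/2 = 1.67 m below the top edge, so the centroid depth is h_c = 1.67 m.
A = 3.4 × 3.34 = 11.356 m².
Resultant F = γ·h_c·A = 11.64447 × 1.67 × 11.356 = 220.832 kN.
I_c = b·h³/12 = 3.4 × 3.34³/12 = 10.5569 m⁴.
Centre of pressure: y_p = y_c + I_c/(y_c·A) = 1.67 + 10.5569/(1.67 × 11.356) = 1.67 + 0.556666 = 2.22667 m along the plane.
The resultant acts 1.67 + 0.556666 = 2.22667 m (along the plate) below the hinge at the top edge, so the moment about the hinge is M = F × 2.22667 = 220.832 × 2.22667 = 491.72 kN·m.
A normal force at the bottom, 3.34 m from the hinge, must supply this moment: P = 491.72/3.34 = 147.222 kN.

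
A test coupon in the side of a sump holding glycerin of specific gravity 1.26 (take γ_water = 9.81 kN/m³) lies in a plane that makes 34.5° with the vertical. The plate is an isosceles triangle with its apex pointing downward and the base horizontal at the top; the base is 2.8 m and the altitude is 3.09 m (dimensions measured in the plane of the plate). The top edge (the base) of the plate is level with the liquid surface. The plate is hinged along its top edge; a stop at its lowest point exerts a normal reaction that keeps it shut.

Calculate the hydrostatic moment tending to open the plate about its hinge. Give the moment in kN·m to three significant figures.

γ = 1.26 × 9.81 = 12.3606 kN/m³.
The plate makes 34.5° with the vertical, i.e. θ = 90° − 34.5° = 55.5° to the horizontal. Measuring y along the incline from the free-surface line, vertical depth h = y·sinθ with sinθ = 0.824126.
With the apex down, the centroid sits h/3 = 3.09/3 = 1.03 m below the base (the top edge), so y_c = 1.03 m and h_c = 1.03 × 0.824126 = 0.84885 m.
A = ½ × 2.8 × 3.09 = 4.326 m².
Resultant F = γ·h_c·A = 12.3606 × 0.84885 × 4.326 = 45.3897 kN.
I_c = b·h³/36 = 2.8 × 3.09³/36 = 2.29473 m⁴.
Centre of pressure: y_p = y_c + I_c/(y_c·A) = 1.03 + 2.29473/(1.03 × 4.326) = 1.03 + 0.515001 = 1.545 m along the plane.
The resultant acts 1.03 + 0.515001 = 1.545 m (along the plate) below the hinge at the top edge, so the moment about the hinge is M = F × 1.545 = 45.3897 × 1.545 = 70.1271 kN·m.

M ≈ 70.1 kN·m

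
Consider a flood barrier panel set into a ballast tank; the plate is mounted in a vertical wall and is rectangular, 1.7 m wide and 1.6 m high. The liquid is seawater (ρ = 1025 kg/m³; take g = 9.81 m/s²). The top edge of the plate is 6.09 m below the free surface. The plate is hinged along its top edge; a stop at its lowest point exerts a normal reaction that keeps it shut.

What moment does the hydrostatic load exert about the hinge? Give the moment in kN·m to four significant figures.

M ≈ 156.6 kN·m

γ = ρg = 1025 × 9.81 / 1000 = 10.05525 kN/m³.
The centroid lies 1.6/2 = 0.8 m below the top edge, so the centroid depth is h_c = 6.09 + 0.8 = 6.89 m.
A = 1.7 × 1.6 = 2.72 m².
Resultant F = γ·h_c·A = 10.05525 × 6.89 × 2.72 = 188.443 kN.
I_c = b·h³/12 = 1.7 × 1.6³/12 = 0.580267 m⁴.
Centre of pressure: y_p = y_c + I_c/(y_c·A) = 6.89 + 0.580267/(6.89 × 2.72) = 6.89 + 0.0309628 = 6.92096 m along the plane.
The resultant acts 0.8 + 0.0309628 = 0.830963 m (along the plate) below the hinge at the top edge, so the moment about the hinge is M = F × 0.830963 = 188.443 × 0.830963 = 156.589 kN·m.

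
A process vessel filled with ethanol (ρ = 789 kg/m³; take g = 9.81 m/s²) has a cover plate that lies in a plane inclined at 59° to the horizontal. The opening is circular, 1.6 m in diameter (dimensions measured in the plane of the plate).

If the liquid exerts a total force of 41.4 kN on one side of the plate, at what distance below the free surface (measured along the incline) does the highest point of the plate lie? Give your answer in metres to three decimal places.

γ = ρg = 789 × 9.81 / 1000 = 7.74009 kN/m³.
A = π(0.8)² = 2.01062 m².
From F = γ·h_c·A, the centroid depth is h_c = 41.4/(7.74009 × 2.01062) = 2.66026 m.
Let θ = 59° be the plate's angle to the horizontal; measure y along the incline from where the plane meets the free surface. Vertical depth h = y·sinθ with sinθ = 0.857167.
Along the incline, y_c = h_c/sinθ = 2.66026/0.857167 = 3.10355 m.
The centroid is at the centre, 0.8 m below the top of the plate, so the highest point sits at y_top = 3.10355 − 0.8 = 2.30355 m along the incline.

y_top ≈ 2.304 m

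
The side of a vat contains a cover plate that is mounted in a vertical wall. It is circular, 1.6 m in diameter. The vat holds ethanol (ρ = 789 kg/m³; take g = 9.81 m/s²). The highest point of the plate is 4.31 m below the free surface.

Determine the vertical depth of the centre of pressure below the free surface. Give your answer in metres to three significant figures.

γ = ρg = 789 × 9.81 / 1000 = 7.74009 kN/m³.
The centroid is at the centre, 0.8 m below the top of the plate, so the centroid depth is h_c = 4.31 + 0.8 = 5.11 m.
A = π(0.8)² = 2.01062 m².
Resultant F = γ·h_c·A = 7.74009 × 5.11 × 2.01062 = 79.5238 kN.
I_c = πr⁴/4 = π × 0.8⁴/4 = 0.321699 m⁴.
Centre of pressure: y_p = y_c + I_c/(y_c·A) = 5.11 + 0.321699/(5.11 × 2.01062) = 5.11 + 0.0313111 = 5.14131 m along the plane.

h_p = 5.14 m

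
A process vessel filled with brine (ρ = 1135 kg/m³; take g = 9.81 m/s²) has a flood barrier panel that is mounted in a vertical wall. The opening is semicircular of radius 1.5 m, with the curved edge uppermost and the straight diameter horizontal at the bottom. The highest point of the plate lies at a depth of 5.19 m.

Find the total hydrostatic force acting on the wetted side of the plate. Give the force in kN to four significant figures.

γ = ρg = 1135 × 9.81 / 1000 = 11.13435 kN/m³.
The centroid lies 4r/(3π) = 0.63662 m above the diameter, so r − 4r/(3π) = 1.5 − 0.63662 = 0.86338 m below the topmost point, so the centroid depth is h_c = 5.19 + 0.86338 = 6.05338 m.
A = πr²/2 = π × 1.5²/2 = 3.53429 m².
Resultant F = γ·h_c·A = 11.13435 × 6.05338 × 3.53429 = 238.213 kN.

F ≈ 238.2 kN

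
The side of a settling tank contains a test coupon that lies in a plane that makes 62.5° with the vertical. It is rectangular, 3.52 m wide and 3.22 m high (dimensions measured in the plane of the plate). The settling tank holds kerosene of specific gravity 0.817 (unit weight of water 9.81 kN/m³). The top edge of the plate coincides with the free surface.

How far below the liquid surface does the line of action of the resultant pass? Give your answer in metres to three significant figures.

γ = 0.817 × 9.81 = 8.01477 kN/m³.
The plate makes 62.5° with the vertical, i.e. θ = 90° − 62.5° = 27.5° to the horizontal. Measuring y along the incline from the free-surface line, vertical depth h = y·sinθ with sinθ = 0.461749.
The centroid lies 3.22/2 = 1.61 m below the top edge, so y_c = 1.61 m and h_c = 1.61 × 0.461749 = 0.743416 m.
A = 3.52 × 3.22 = 11.3344 m².
Resultant F = γ·h_c·A = 8.01477 × 0.743416 × 11.3344 = 67.5338 kN.
I_c = b·h³/12 = 3.52 × 3.22³/12 = 9.7933 m⁴.
Centre of pressure: y_p = y_c + I_c/(y_c·A) = 1.61 + 9.7933/(1.61 × 11.3344) = 1.61 + 0.536667 = 2.14667 m along the plane.
Vertically, h_p = y_p·sinθ = 2.14667 × 0.461749 = 0.991223 m.

h_p = 0.991 m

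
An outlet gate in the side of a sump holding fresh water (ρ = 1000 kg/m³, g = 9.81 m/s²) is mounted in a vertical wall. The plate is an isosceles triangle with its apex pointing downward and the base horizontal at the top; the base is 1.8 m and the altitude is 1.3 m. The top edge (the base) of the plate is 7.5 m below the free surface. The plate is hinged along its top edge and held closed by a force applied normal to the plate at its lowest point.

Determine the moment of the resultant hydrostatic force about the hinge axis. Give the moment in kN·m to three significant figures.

γ = ρg = 1000 × 9.81 = 9810 N/m³ = 9.81 kN/m³.
With the apex down, the centroid sits h/3 = 1.3/3 = 0.433333 m below the base (the top edge), so the centroid depth is h_c = 7.5 + 0.433333 = 7.93333 m.
A = ½ × 1.8 × 1.3 = 1.17 m².
Resultant F = γ·h_c·A = 9.81 × 7.93333 × 1.17 = 91.0564 kN.
I_c = b·h³/36 = 1.8 × 1.3³/36 = 0.10985 m⁴.
Centre of pressure: y_p = y_c + I_c/(y_c·A) = 7.93333 + 0.10985/(7.93333 × 1.17) = 7.93333 + 0.0118347 = 7.94516 m along the plane.
The resultant acts 0.433333 + 0.0118347 = 0.445168 m (along the plate) below the hinge at the top edge, so the moment about the hinge is M = F × 0.445168 = 91.0564 × 0.445168 = 40.5354 kN·m.

M ≈ 40.5 kN·m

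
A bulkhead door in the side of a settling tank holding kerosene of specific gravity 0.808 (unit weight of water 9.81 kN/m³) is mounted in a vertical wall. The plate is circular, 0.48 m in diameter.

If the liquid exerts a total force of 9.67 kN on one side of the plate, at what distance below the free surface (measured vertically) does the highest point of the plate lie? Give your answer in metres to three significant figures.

γ = 0.808 × 9.81 = 7.92648 kN/m³.
A = π(0.24)² = 0.180956 m².
From F = γ·h_c·A, the centroid depth is h_c = 9.67/(7.92648 × 0.180956) = 6.74176 m.
The centroid is at the centre, 0.24 m below the top of the plate, so the highest point sits at h_top = 6.74176 − 0.24 = 6.50176 m below the surface.

d_top ≈ 6.50 m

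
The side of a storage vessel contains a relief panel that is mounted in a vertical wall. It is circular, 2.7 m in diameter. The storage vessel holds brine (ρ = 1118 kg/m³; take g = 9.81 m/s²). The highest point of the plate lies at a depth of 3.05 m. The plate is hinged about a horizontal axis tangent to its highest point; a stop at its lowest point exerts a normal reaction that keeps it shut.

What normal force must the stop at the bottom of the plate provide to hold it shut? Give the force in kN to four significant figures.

γ = ρg = 1118 × 9.81 / 1000 = 10.96758 kN/m³.
The centroid is at the centre, 1.35 m below the top of the plate, so the centroid depth is h_c = 3.05 + 1.35 = 4.4 m.
A = π(1.35)² = 5.72555 m².
Resultant F = γ·h_c·A = 10.96758 × 4.4 × 5.72555 = 276.3 kN.
I_c = πr⁴/4 = π × 1.35⁴/4 = 2.6087 m⁴.
Centre of pressure: y_p = y_c + I_c/(y_c·A) = 4.4 + 2.6087/(4.4 × 5.72555) = 4.4 + 0.103551 = 4.50355 m along the plane.
The resultant acts 1.35 + 0.103551 = 1.45355 m (along the plate) below the hinge at the top edge, so the moment about the hinge is M = F × 1.45355 = 276.3 × 1.45355 = 401.616 kN·m.
A normal force at the bottom, 2.7 m from the hinge, must supply this moment: P = 401.616/2.7 = 148.747 kN.

P ≈ 148.7 kN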